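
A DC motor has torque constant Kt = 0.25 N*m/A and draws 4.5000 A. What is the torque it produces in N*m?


tau = Kt * I = 0.25*4.5000 = 1.1250

1.1250 N*m


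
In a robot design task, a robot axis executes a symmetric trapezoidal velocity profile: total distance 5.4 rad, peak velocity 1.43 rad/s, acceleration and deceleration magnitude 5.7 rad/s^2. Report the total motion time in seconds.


t_acc = v/a = 1.43/5.7 = 0.250877 s
d_acc = v^2/(2a) = 0.179377 rad (each ramp)
d_cruise = 5.4 - 2*0.179377 = 5.041246 rad
t_cruise = 5.041246/1.43 = 3.525347 s
t_total = 2*0.250877 + 3.525347 = 4.0271

4.0271 s


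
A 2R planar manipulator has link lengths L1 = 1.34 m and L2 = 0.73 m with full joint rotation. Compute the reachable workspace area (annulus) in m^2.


r_max = L1 + L2 = 2.0700, r_min = |L1 - L2| = 0.6100
A = pi*(r_max^2 - r_min^2) = pi*(4.2849 - 0.3721) = 12.2924

12.2924 m^2


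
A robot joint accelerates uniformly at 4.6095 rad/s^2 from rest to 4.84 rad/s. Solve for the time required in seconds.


t = delta_omega / alpha = 4.84 / 4.6095 = 1.0500

1.0500 s


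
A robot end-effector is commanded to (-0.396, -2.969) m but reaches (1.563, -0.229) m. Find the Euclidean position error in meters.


dx = 1.563 - (-0.396) = 1.9590, dy = -0.229 - (-2.969) = 2.7400
err = sqrt(3.837681 + 7.507600) = 3.3683

3.3683 m


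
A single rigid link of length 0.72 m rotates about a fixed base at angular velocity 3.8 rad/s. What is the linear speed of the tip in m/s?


v = L*omega = 0.72 * 3.8 = 2.7360

2.7360 m/s


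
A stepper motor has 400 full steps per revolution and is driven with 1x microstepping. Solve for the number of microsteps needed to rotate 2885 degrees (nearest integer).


step_size = 360/(400*1) = 360/400 = 0.900000 deg
n = 2885/(360/400) = 2885*400/360 = 3205.5556 -> 3206

3206 steps


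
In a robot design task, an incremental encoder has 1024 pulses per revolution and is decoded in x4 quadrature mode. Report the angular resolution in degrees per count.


resolution = 360 / (PPR * 4) = 360 / 4096 = 0.0879

0.0879 degrees


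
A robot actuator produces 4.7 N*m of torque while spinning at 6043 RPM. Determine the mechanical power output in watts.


omega = 6043 * 2*pi/60 = 632.821480 rad/s
P = tau * omega = 4.7 * 632.821480 = 2974.2610

2974.2610 W


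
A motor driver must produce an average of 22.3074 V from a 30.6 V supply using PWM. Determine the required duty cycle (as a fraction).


D = V_avg/V_supply = 22.3074/30.6 = 0.7290

0.7290


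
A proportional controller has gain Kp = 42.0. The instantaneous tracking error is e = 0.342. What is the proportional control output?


u_P = Kp * e = 42.0 * 0.342 = 14.3640

14.3640


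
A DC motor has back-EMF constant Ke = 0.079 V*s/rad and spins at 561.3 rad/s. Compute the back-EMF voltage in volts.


V_emf = Ke * omega = 0.079*561.3 = 44.3427

44.3427 V


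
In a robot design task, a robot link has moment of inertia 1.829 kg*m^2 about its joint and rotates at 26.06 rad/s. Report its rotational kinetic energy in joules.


KE = (1/2)*I*omega^2 = 0.5*1.829*26.06^2 = 621.0585

621.0585 J


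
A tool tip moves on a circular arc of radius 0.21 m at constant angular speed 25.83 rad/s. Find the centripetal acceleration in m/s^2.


a_c = omega^2 * r = 25.83^2 * 0.21 = 140.1097

140.1097 m/s^2


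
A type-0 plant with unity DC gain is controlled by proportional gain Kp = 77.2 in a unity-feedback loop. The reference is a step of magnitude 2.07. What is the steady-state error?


e_ss = R/(1 + Kp) = 2.07/(1 + 77.2) = 2.07/78.2000 = 0.0265

0.0265


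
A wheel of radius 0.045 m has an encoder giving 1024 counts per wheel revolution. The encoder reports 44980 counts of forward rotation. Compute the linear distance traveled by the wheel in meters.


revs = 44980/1024 = 43.925781
d = revs * 2*pi*r = 43.925781 * 2*pi*0.045 = 12.4197

12.4197 m


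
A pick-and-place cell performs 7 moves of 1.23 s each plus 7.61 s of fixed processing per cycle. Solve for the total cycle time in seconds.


T = 7*1.23 + 7.61 = 16.2200

16.2200 s


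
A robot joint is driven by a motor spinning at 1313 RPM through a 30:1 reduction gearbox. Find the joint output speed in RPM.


omega_joint = omega_motor / N = 1313 / 30 = 43.7667

43.7667 RPM


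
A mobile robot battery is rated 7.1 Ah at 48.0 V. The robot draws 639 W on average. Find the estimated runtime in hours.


E = 7.1*48.0 = 340.8000 Wh
t = E/P = 340.8000/639 = 0.5333

0.5333 hours


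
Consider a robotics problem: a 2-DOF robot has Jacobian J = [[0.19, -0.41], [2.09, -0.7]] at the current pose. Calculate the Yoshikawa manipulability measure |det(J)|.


det(J) = 0.19*-0.7 - (-0.41)*(2.09) = 0.7239
|det(J)| = 0.7239

0.7239


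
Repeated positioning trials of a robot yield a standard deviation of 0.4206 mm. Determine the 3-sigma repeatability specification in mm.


repeatability = 3*sigma = 3*0.4206 = 1.2618

1.2618 mm


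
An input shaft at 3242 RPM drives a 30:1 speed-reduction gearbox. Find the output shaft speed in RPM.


omega_out = omega_in / N = 3242 / 30 = 108.0667

108.0667 RPM


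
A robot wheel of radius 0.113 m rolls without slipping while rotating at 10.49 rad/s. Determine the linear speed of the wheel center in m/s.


v = omega * r = 10.49 * 0.113 = 1.1854

1.1854 m/s


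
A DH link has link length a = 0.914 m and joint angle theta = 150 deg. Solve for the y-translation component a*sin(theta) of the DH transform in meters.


a*sin(theta) = 0.914*sin(150 deg) = 0.4570

0.4570 m


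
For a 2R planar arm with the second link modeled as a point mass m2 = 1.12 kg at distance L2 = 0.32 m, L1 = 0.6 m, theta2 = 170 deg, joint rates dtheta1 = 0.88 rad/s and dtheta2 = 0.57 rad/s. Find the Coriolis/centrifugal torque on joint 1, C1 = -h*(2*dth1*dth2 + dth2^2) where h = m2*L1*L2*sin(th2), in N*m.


h = m2*L1*L2*sin(th2) = 1.12*0.6*0.32*sin(170 deg) = 0.037341
C1 = -h*(2*0.88*0.57 + 0.57^2) = -0.037341*1.3281 = -0.0496

-0.0496 N*m


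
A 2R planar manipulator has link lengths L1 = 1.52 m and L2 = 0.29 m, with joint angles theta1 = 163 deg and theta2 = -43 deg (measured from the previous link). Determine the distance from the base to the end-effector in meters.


x = L1*cos(th1) + L2*cos(th1+th2) = -1.598583
y = L1*sin(th1) + L2*sin(th1+th2) = 0.695552
d = sqrt(x^2 + y^2) = sqrt(2.555468 + 0.483793) = 1.7433

1.7433 m


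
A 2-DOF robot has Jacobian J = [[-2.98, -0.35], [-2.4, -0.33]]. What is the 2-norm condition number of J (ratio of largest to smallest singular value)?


JJ^T eigenvalues: trace(JJ^T) = 14.8718, det(JJ^T) = det(J)^2 = 0.02056356
s_max^2 = (14.8718 + sqrt(221.08818100))/2 = 14.87041715
s_min^2 = (14.8718 - sqrt(221.08818100))/2 = 0.00138285
kappa = s_max/s_min = sqrt(14.87041715/0.00138285) = 103.6989

103.6989


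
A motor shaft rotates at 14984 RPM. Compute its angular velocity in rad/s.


omega = 14984 * 2*pi/60 = 1569.1208

1569.1208 rad/s


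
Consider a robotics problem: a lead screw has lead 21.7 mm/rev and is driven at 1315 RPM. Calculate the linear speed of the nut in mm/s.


v = lead * (RPM/60) = 21.7*1315/60 = 475.5917

475.5917 mm/s


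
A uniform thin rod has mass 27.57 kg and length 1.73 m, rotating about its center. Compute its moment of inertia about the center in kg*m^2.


I = (1/12)*m*L^2 = (1/12)*27.57*1.73^2 = 6.8762

6.8762 kg*m^2


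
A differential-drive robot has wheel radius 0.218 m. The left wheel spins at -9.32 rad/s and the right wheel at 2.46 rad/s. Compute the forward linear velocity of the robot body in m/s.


v = r*(wR + wL)/2 = 0.218*(2.46 + -9.32)/2 = -0.7477

-0.7477 m/s


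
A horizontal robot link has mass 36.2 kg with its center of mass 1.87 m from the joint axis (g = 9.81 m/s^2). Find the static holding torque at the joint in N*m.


tau = m*g*L = 36.2 * 9.81 * 1.87 = 664.0781

664.0781 N*m


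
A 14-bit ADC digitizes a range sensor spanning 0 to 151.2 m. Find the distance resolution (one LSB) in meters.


res = range / 2^n = 151.2/2^14 = 151.2/16384 = 0.0092

0.0092 m


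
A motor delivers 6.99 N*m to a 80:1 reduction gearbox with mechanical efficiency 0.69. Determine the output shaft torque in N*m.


tau_out = tau_in * N * eta = 6.99 * 80 * 0.69 = 385.8480

385.8480 N*m


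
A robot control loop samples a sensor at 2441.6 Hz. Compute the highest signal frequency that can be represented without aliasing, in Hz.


f_max = f_s/2 = 2441.6/2 = 1220.8000

1220.8000 Hz


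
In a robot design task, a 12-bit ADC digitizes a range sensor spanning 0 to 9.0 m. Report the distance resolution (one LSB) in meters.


res = range / 2^n = 9.0/2^12 = 9.0/4096 = 0.0022

0.0022 m


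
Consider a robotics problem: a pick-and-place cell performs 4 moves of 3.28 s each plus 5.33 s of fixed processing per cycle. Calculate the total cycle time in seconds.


T = 4*3.28 + 5.33 = 18.4500

18.4500 s


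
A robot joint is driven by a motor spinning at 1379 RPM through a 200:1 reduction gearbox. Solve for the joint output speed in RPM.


omega_joint = omega_motor / N = 1379 / 200 = 6.8950

6.8950 RPM


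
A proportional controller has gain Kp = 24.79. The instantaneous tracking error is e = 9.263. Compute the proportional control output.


u_P = Kp * e = 24.79 * 9.263 = 229.6298

229.6298


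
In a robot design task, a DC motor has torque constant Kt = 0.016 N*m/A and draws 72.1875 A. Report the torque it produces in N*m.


tau = Kt * I = 0.016*72.1875 = 1.1550

1.1550 N*m


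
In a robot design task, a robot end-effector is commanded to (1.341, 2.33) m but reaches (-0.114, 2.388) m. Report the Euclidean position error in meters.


dx = -0.114 - (1.341) = -1.4550, dy = 2.388 - (2.33) = 0.0580
err = sqrt(2.117025 + 0.003364) = 1.4562

1.4562 m


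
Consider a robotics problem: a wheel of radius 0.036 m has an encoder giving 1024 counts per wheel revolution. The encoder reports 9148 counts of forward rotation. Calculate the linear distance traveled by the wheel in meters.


revs = 9148/1024 = 8.933594
d = revs * 2*pi*r = 8.933594 * 2*pi*0.036 = 2.0207

2.0207 m


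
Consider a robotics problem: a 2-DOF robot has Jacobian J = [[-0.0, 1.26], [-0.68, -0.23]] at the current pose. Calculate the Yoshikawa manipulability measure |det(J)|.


det(J) = -0.0*-0.23 - (1.26)*(-0.68) = 0.8568
|det(J)| = 0.8568

0.8568


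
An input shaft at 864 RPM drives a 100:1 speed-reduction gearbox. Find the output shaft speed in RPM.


omega_out = omega_in / N = 864 / 100 = 8.6400

8.6400 RPM


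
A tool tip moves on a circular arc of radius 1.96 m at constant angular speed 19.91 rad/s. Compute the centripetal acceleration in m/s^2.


a_c = omega^2 * r = 19.91^2 * 1.96 = 776.9599

776.9599 m/s^2


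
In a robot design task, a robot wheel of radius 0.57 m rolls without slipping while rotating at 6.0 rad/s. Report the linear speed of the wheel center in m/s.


v = omega * r = 6.0 * 0.57 = 3.4200

3.4200 m/s


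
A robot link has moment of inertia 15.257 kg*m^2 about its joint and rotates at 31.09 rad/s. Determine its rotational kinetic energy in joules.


KE = (1/2)*I*omega^2 = 0.5*15.257*31.09^2 = 7373.6173

7373.6173 J


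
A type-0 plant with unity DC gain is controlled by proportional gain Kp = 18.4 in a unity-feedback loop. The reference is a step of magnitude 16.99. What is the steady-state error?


e_ss = R/(1 + Kp) = 16.99/(1 + 18.4) = 16.99/19.4000 = 0.8758

0.8758


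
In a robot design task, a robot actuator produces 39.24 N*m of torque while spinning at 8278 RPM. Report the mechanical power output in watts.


omega = 8278 * 2*pi/60 = 866.870133 rad/s
P = tau * omega = 39.24 * 866.870133 = 34015.9840

34015.9840 W


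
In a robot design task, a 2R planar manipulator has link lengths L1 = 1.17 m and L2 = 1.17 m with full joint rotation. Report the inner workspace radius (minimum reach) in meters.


r_min = |L1 - L2| = |1.17 - 1.17| = 0

0 m


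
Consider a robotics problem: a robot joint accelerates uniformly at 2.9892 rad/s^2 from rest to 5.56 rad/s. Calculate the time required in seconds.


t = delta_omega / alpha = 5.56 / 2.9892 = 1.8600

1.8600 s


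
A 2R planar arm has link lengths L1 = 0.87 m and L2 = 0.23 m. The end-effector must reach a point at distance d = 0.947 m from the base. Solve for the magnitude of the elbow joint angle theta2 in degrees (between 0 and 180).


cos(th2) = (d^2 - L1^2 - L2^2)/(2*L1*L2) = (0.947^2 - 0.87^2 - 0.23^2)/(2*0.87*0.23) = 0.21741379
th2 = acos(0.21741379) = 77.4428 deg

77.4428 degrees


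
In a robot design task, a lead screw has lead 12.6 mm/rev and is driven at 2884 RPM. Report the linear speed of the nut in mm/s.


v = lead * (RPM/60) = 12.6*2884/60 = 605.6400

605.6400 mm/s


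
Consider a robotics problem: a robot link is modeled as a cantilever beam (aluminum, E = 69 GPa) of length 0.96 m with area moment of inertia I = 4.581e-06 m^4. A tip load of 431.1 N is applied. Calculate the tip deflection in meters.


delta = F*L^3/(3*E*I) = 431.1*0.96^3/(3*6.900e+10*4.581e-06)
      = 381.4096896/948267 = 4.0222e-04

4.0222e-04 m


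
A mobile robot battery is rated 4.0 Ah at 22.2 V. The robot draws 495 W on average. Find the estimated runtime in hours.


E = 4.0*22.2 = 88.8000 Wh
t = E/P = 88.8000/495 = 0.1794

0.1794 hours


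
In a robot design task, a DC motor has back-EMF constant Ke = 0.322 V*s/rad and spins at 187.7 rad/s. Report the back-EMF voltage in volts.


V_emf = Ke * omega = 0.322*187.7 = 60.4394

60.4394 V


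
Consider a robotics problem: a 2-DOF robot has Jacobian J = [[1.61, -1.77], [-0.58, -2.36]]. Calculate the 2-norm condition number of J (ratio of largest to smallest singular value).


JJ^T eigenvalues: trace(JJ^T) = 11.6310, det(JJ^T) = det(J)^2 = 23.29220644
s_max^2 = (11.6310 + sqrt(42.11133524))/2 = 9.06016236
s_min^2 = (11.6310 - sqrt(42.11133524))/2 = 2.57083764
kappa = s_max/s_min = sqrt(9.06016236/2.57083764) = 1.8773

1.8773


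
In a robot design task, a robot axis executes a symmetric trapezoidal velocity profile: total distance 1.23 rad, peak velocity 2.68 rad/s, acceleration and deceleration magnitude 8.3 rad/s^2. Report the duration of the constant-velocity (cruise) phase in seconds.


t_acc = v/a = 0.322892 s, d_acc = v^2/(2a) = 0.432675 rad each
d_cruise = 1.23 - 2*0.432675 = 0.364650 rad
t_cruise = d_cruise/v = 0.364650/2.68 = 0.1361

0.1361 s


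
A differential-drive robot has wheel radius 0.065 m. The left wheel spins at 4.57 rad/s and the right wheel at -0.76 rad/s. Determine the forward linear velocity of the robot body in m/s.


v = r*(wR + wL)/2 = 0.065*(-0.76 + 4.57)/2 = 0.1238

0.1238 m/s


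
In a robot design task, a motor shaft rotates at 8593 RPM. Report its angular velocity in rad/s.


omega = 8593 * 2*pi/60 = 899.8569

899.8569 rad/s


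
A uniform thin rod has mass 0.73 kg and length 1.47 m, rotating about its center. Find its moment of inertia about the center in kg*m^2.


I = (1/12)*m*L^2 = (1/12)*0.73*1.47^2 = 0.1315

0.1315 kg*m^2


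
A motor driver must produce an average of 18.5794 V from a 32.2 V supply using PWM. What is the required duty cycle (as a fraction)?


D = V_avg/V_supply = 18.5794/32.2 = 0.5770

0.5770


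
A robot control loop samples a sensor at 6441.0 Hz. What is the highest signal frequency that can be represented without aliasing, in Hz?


f_max = f_s/2 = 6441.0/2 = 3220.5000

3220.5000 Hz


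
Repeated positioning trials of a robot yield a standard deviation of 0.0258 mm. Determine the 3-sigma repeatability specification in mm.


repeatability = 3*sigma = 3*0.0258 = 0.0774

0.0774 mm


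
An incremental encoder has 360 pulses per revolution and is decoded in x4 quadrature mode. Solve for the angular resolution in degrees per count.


resolution = 360 / (PPR * 4) = 360 / 1440 = 0.2500

0.2500 degrees


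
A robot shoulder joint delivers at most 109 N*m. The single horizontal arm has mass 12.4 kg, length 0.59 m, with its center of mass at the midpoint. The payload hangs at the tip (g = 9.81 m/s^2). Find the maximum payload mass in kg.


tau_arm = m_arm*g*(L/2) = 12.4*9.81*0.59/2 = 35.8850 N*m
tau_payload = tau_max - tau_arm = 109 - 35.8850 = 73.1150
m_payload = tau_payload / (g*L) = 73.1150 / (9.81*0.59) = 12.6324

12.6324 kg


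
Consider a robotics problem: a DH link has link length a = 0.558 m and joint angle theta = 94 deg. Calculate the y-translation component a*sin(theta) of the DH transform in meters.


a*sin(theta) = 0.558*sin(94 deg) = 0.5566

0.5566 m


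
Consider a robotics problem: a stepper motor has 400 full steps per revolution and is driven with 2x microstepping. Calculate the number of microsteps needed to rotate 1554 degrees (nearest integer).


step_size = 360/(400*2) = 360/800 = 0.450000 deg
n = 1554/(360/800) = 1554*800/360 = 3453.3333 -> 3453

3453 steps


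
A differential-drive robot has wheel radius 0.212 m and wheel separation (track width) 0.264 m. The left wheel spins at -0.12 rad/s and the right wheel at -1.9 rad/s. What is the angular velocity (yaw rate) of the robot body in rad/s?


omega = r*(wR - wL)/L = 0.212*(-1.9 - (-0.12))/0.264 = -1.4294

-1.4294 rad/s


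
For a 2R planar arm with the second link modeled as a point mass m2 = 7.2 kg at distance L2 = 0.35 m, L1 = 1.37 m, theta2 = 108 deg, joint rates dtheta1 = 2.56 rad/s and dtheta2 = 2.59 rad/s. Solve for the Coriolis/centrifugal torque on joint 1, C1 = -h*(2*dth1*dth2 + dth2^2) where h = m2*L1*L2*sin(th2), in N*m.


h = m2*L1*L2*sin(th2) = 7.2*1.37*0.35*sin(108 deg) = 3.283428
C1 = -h*(2*2.56*2.59 + 2.59^2) = -3.283428*19.9689 = -65.5664

-65.5664 N*m


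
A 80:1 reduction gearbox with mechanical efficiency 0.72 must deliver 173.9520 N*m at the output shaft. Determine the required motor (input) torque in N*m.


tau_in = tau_out / (N * eta) = 173.9520 / (80 * 0.72) = 3.0200

3.0200 N*m


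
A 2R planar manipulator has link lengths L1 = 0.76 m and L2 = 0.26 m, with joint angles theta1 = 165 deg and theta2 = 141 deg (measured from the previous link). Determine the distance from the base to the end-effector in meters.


x = L1*cos(th1) + L2*cos(th1+th2) = -0.581279
y = L1*sin(th1) + L2*sin(th1+th2) = -0.013642
d = sqrt(x^2 + y^2) = sqrt(0.337885 + 1.861042e-04) = 0.5814

0.5814 m


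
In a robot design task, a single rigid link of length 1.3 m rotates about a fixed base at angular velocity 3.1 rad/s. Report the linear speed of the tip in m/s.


v = L*omega = 1.3 * 3.1 = 4.0300

4.0300 m/s


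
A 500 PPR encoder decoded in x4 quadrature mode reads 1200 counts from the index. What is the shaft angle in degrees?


angle = counts * 360 / (PPR*4) = 1200 * 360 / 2000 = 216.0000

216.0000 degrees


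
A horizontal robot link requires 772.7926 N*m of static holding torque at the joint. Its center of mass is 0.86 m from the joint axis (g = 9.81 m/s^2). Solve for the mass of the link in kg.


m = tau / (g*L) = 772.7926 / (9.81 * 0.86) = 91.6000

91.6000 kg


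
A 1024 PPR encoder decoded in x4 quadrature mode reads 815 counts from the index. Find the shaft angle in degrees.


angle = counts * 360 / (PPR*4) = 815 * 360 / 4096 = 71.6309

71.6309 degrees


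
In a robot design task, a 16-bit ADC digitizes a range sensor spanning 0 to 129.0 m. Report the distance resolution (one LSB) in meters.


res = range / 2^n = 129.0/2^16 = 129.0/65536 = 0.0020

0.0020 m


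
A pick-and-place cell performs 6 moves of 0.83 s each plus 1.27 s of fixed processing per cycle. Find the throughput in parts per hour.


T_cycle = 6*0.83 + 1.27 = 6.2500 s
rate = 3600/T = 576.0000

576.0000 parts/hour


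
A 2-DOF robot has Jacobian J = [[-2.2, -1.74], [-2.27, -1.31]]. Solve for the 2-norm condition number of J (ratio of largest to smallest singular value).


JJ^T eigenvalues: trace(JJ^T) = 14.7366, det(JJ^T) = det(J)^2 = 1.14019684
s_max^2 = (14.7366 + sqrt(212.60659220))/2 = 14.65881768
s_min^2 = (14.7366 - sqrt(212.60659220))/2 = 0.07778232
kappa = s_max/s_min = sqrt(14.65881768/0.07778232) = 13.7281

13.7281


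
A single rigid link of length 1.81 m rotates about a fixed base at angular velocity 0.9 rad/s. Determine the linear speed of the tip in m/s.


v = L*omega = 1.81 * 0.9 = 1.6290

1.6290 m/s


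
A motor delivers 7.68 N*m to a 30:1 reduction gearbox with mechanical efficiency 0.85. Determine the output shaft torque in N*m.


tau_out = tau_in * N * eta = 7.68 * 30 * 0.85 = 195.8400

195.8400 N*m


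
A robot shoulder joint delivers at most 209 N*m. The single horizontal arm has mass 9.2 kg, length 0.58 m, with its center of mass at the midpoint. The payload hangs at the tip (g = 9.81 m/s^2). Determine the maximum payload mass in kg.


tau_arm = m_arm*g*(L/2) = 9.2*9.81*0.58/2 = 26.1731 N*m
tau_payload = tau_max - tau_arm = 209 - 26.1731 = 182.8269
m_payload = tau_payload / (g*L) = 182.8269 / (9.81*0.58) = 32.1324

32.1324 kg


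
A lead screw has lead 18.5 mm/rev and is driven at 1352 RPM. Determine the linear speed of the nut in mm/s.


v = lead * (RPM/60) = 18.5*1352/60 = 416.8667

416.8667 mm/s


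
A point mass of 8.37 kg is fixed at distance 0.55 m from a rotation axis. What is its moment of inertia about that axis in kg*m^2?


I = m*r^2 = 8.37*0.55^2 = 2.5319

2.5319 kg*m^2


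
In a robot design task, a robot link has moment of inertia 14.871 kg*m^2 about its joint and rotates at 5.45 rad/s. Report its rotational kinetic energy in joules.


KE = (1/2)*I*omega^2 = 0.5*14.871*5.45^2 = 220.8529

220.8529 J


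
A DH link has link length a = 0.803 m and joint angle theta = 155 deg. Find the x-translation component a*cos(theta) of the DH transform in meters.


a*cos(theta) = 0.803*cos(155 deg) = -0.7278

-0.7278 m


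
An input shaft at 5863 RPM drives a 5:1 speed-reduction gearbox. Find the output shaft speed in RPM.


omega_out = omega_in / N = 5863 / 5 = 1172.6000

1172.6000 RPM


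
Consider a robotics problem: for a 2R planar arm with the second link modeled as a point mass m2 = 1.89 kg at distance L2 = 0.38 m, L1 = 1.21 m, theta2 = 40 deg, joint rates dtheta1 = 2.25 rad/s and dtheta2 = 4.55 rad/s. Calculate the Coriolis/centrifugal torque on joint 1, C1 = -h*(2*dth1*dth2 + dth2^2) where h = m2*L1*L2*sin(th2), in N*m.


h = m2*L1*L2*sin(th2) = 1.89*1.21*0.38*sin(40 deg) = 0.558597
C1 = -h*(2*2.25*4.55 + 4.55^2) = -0.558597*41.1775 = -23.0016

-23.0016 N*m


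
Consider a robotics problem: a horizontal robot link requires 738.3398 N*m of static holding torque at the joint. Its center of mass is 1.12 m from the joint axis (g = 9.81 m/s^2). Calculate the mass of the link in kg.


m = tau / (g*L) = 738.3398 / (9.81 * 1.12) = 67.2000

67.2000 kg


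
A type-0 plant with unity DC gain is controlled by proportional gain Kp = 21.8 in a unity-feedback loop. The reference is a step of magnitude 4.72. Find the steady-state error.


e_ss = R/(1 + Kp) = 4.72/(1 + 21.8) = 4.72/22.8000 = 0.2070

0.2070


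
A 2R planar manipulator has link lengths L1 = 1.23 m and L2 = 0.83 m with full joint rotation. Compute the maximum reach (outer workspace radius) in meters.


r_max = L1 + L2 = 1.23 + 0.83 = 2.0600

2.0600 m


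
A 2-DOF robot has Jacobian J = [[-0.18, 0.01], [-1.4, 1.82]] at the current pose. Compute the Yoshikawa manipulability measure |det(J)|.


det(J) = -0.18*1.82 - (0.01)*(-1.4) = -0.3136
|det(J)| = 0.3136

0.3136


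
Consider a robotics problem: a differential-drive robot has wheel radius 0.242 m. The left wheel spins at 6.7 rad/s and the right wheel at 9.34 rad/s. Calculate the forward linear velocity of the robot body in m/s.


v = r*(wR + wL)/2 = 0.242*(9.34 + 6.7)/2 = 1.9408

1.9408 m/s


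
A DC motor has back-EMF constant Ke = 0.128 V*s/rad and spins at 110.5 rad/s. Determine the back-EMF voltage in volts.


V_emf = Ke * omega = 0.128*110.5 = 14.1440

14.1440 V


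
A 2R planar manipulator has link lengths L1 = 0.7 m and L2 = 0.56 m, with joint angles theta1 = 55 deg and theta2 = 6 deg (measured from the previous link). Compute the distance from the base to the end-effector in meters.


x = L1*cos(th1) + L2*cos(th1+th2) = 0.672997
y = L1*sin(th1) + L2*sin(th1+th2) = 1.063193
d = sqrt(x^2 + y^2) = sqrt(0.452925 + 1.130379) = 1.2583

1.2583 m


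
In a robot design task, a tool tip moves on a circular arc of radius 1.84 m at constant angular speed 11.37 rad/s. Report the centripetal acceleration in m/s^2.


a_c = omega^2 * r = 11.37^2 * 1.84 = 237.8695

237.8695 m/s^2


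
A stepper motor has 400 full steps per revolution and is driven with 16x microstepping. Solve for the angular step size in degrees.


step = 360/(400*16) = 360/6400 = 0.0563

0.0563 degrees


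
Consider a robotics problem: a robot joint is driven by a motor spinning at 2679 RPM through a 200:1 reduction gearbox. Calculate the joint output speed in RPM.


omega_joint = omega_motor / N = 2679 / 200 = 13.3950

13.3950 RPM


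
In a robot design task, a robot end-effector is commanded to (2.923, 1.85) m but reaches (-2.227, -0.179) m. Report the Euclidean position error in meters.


dx = -2.227 - (2.923) = -5.1500, dy = -0.179 - (1.85) = -2.0290
err = sqrt(26.522500 + 4.116841) = 5.5353

5.5353 m


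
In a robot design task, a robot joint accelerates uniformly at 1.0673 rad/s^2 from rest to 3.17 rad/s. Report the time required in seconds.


t = delta_omega / alpha = 3.17 / 1.0673 = 2.9701

2.9701 s


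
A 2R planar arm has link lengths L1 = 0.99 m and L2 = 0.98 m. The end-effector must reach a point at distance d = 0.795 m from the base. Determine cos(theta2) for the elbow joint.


cos(th2) = (d^2 - L1^2 - L2^2)/(2*L1*L2) = (0.795^2 - 0.99^2 - 0.98^2)/(2*0.99*0.98) = -0.6743

-0.6743


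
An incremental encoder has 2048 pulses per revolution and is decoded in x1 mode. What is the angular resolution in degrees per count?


resolution = 360 / (PPR * 1) = 360 / 2048 = 0.1758

0.1758 degrees


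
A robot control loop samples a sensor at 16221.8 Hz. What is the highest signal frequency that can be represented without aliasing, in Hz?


f_max = f_s/2 = 16221.8/2 = 8110.9000

8110.9000 Hz


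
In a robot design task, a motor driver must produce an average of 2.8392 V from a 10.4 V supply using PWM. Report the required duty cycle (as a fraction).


D = V_avg/V_supply = 2.8392/10.4 = 0.2730

0.2730


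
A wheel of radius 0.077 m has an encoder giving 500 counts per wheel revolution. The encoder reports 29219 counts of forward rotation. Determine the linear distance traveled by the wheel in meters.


revs = 29219/500 = 58.438000
d = revs * 2*pi*r = 58.438000 * 2*pi*0.077 = 28.2726

28.2726 m


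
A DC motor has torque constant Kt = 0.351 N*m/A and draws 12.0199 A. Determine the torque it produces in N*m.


tau = Kt * I = 0.351*12.0199 = 4.2190

4.2190 N*m


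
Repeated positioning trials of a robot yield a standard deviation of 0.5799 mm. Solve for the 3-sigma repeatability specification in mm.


repeatability = 3*sigma = 3*0.5799 = 1.7397

1.7397 mm


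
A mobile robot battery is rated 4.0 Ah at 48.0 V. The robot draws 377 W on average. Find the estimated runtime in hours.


E = 4.0*48.0 = 192.0000 Wh
t = E/P = 192.0000/377 = 0.5093

0.5093 hours


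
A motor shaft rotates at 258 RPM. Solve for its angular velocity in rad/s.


omega = 258 * 2*pi/60 = 27.0177

27.0177 rad/s


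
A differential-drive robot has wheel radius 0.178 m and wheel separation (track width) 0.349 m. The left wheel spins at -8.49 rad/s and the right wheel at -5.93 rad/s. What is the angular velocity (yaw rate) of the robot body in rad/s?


omega = r*(wR - wL)/L = 0.178*(-5.93 - (-8.49))/0.349 = 1.3057

1.3057 rad/s


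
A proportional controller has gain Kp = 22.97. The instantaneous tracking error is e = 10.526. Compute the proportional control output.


u_P = Kp * e = 22.97 * 10.526 = 241.7822

241.7822


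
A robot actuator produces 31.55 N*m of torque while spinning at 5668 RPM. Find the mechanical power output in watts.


omega = 5668 * 2*pi/60 = 593.551572 rad/s
P = tau * omega = 31.55 * 593.551572 = 18726.5521

18726.5521 W


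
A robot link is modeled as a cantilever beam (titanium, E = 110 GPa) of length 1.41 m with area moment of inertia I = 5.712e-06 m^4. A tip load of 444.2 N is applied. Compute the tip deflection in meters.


delta = F*L^3/(3*E*I) = 444.2*1.41^3/(3*1.100e+11*5.712e-06)
      = 1245.1907682/1884960 = 6.6059e-04

6.6059e-04 m


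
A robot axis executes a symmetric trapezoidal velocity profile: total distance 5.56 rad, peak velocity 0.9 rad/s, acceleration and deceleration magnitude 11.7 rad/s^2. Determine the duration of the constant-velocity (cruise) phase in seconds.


t_acc = v/a = 0.076923 s, d_acc = v^2/(2a) = 0.034615 rad each
d_cruise = 5.56 - 2*0.034615 = 5.490770 rad
t_cruise = d_cruise/v = 5.490770/0.9 = 6.1009

6.1009 s


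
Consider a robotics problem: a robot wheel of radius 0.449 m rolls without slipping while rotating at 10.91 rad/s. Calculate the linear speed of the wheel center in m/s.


v = omega * r = 10.91 * 0.449 = 4.8986

4.8986 m/s


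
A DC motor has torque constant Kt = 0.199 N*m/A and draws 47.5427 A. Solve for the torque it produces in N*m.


tau = Kt * I = 0.199*47.5427 = 9.4610

9.4610 N*m


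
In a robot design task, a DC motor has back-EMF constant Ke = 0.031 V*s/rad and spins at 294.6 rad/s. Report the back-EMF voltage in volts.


V_emf = Ke * omega = 0.031*294.6 = 9.1326

9.1326 V


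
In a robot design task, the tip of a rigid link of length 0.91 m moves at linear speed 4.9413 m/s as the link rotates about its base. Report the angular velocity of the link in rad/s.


omega = v / L = 4.9413 / 0.91 = 5.4300

5.4300 rad/s


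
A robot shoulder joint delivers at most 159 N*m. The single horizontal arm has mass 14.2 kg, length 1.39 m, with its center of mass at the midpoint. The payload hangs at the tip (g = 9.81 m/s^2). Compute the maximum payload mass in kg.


tau_arm = m_arm*g*(L/2) = 14.2*9.81*1.39/2 = 96.8149 N*m
tau_payload = tau_max - tau_arm = 159 - 96.8149 = 62.1851
m_payload = tau_payload / (g*L) = 62.1851 / (9.81*1.39) = 4.5604

4.5604 kg


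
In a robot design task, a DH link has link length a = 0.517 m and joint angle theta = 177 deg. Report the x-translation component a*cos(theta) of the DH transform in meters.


a*cos(theta) = 0.517*cos(177 deg) = -0.5163

-0.5163 m


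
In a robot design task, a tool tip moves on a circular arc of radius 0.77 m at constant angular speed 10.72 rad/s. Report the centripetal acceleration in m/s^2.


a_c = omega^2 * r = 10.72^2 * 0.77 = 88.4872

88.4872 m/s^2


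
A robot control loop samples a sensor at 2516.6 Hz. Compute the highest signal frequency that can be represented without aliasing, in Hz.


f_max = f_s/2 = 2516.6/2 = 1258.3000

1258.3000 Hz


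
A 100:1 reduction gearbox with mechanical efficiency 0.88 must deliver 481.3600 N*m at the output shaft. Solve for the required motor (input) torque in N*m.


tau_in = tau_out / (N * eta) = 481.3600 / (100 * 0.88) = 5.4700

5.4700 N*m


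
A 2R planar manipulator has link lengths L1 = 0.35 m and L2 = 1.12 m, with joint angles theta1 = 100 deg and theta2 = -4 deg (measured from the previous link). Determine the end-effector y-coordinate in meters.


y = L1*sin(th1) + L2*sin(th1+th2) = 0.35*sin(100 deg) + 1.12*sin(96 deg) = 1.4585

1.4585 m


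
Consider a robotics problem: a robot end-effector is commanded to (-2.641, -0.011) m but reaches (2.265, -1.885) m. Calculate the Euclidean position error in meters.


dx = 2.265 - (-2.641) = 4.9060, dy = -1.885 - (-0.011) = -1.8740
err = sqrt(24.068836 + 3.511876) = 5.2517

5.2517 m


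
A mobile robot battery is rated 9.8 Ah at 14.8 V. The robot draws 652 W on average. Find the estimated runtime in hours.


E = 9.8*14.8 = 145.0400 Wh
t = E/P = 145.0400/652 = 0.2225

0.2225 hours


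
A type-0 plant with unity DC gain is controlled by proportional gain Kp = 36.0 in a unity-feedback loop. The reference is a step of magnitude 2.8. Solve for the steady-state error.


e_ss = R/(1 + Kp) = 2.8/(1 + 36.0) = 2.8/37.0000 = 0.0757

0.0757


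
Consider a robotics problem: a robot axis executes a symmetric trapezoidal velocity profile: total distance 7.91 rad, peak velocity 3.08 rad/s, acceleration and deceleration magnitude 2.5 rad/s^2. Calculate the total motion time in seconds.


t_acc = v/a = 3.08/2.5 = 1.232000 s
d_acc = v^2/(2a) = 1.897280 rad (each ramp)
d_cruise = 7.91 - 2*1.897280 = 4.115440 rad
t_cruise = 4.115440/3.08 = 1.336182 s
t_total = 2*1.232000 + 1.336182 = 3.8002

3.8002 s


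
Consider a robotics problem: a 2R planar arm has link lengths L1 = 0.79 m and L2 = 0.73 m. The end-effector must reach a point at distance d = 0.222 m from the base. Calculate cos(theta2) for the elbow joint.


cos(th2) = (d^2 - L1^2 - L2^2)/(2*L1*L2) = (0.222^2 - 0.79^2 - 0.73^2)/(2*0.79*0.73) = -0.9604

-0.9604


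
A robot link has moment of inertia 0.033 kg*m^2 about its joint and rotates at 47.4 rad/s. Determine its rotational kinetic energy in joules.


KE = (1/2)*I*omega^2 = 0.5*0.033*47.4^2 = 37.0715

37.0715 J


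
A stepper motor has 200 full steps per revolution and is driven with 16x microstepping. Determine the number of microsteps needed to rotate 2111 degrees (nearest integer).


step_size = 360/(200*16) = 360/3200 = 0.112500 deg
n = 2111/(360/3200) = 2111*3200/360 = 18764.4444 -> 18764

18764 steps


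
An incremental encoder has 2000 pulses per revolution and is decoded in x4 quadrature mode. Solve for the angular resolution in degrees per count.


resolution = 360 / (PPR * 4) = 360 / 8000 = 0.0450

0.0450 degrees


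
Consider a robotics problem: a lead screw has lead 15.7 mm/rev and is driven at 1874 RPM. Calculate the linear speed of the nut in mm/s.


v = lead * (RPM/60) = 15.7*1874/60 = 490.3633

490.3633 mm/s


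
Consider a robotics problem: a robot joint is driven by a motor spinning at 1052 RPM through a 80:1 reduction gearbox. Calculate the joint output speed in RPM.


omega_joint = omega_motor / N = 1052 / 80 = 13.1500

13.1500 RPM


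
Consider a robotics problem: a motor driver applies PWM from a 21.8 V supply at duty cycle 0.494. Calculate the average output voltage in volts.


V_avg = V_supply * D = 21.8*0.494 = 10.7692

10.7692 V


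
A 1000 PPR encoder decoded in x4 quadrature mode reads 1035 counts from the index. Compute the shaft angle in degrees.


angle = counts * 360 / (PPR*4) = 1035 * 360 / 4000 = 93.1500

93.1500 degrees


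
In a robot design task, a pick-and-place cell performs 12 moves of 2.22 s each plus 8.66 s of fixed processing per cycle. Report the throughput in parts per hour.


T_cycle = 12*2.22 + 8.66 = 35.3000 s
rate = 3600/T = 101.9830

101.9830 parts/hour


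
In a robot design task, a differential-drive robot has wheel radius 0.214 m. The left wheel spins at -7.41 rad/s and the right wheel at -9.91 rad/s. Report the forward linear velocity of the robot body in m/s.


v = r*(wR + wL)/2 = 0.214*(-9.91 + -7.41)/2 = -1.8532

-1.8532 m/s


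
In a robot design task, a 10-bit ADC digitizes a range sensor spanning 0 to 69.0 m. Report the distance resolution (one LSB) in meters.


res = range / 2^n = 69.0/2^10 = 69.0/1024 = 0.0674

0.0674 m


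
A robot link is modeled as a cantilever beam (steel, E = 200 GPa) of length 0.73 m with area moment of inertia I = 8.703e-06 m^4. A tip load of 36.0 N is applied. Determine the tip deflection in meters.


delta = F*L^3/(3*E*I) = 36.0*0.73^3/(3*2.000e+11*8.703e-06)
      = 14.004612/5221800 = 2.6820e-06

2.6820e-06 m


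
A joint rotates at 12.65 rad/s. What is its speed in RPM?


RPM = 12.65 * 60/(2*pi) = 120.7986

120.7986 RPM


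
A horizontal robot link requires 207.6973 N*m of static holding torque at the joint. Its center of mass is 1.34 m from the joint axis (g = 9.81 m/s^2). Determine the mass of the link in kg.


m = tau / (g*L) = 207.6973 / (9.81 * 1.34) = 15.8000

15.8000 kg


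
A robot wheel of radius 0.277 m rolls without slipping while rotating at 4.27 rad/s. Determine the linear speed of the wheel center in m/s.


v = omega * r = 4.27 * 0.277 = 1.1828

1.1828 m/s


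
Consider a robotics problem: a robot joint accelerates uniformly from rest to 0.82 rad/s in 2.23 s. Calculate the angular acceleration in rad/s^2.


alpha = delta_omega / t = 0.82 / 2.23 = 0.3677

0.3677 rad/s^2


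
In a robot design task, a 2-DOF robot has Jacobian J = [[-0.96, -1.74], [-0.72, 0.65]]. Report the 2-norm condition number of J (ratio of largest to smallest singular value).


JJ^T eigenvalues: trace(JJ^T) = 4.8901, det(JJ^T) = det(J)^2 = 3.52237824
s_max^2 = (4.8901 + sqrt(9.82356505))/2 = 4.01217835
s_min^2 = (4.8901 - sqrt(9.82356505))/2 = 0.87792165
kappa = s_max/s_min = sqrt(4.01217835/0.87792165) = 2.1378

2.1378


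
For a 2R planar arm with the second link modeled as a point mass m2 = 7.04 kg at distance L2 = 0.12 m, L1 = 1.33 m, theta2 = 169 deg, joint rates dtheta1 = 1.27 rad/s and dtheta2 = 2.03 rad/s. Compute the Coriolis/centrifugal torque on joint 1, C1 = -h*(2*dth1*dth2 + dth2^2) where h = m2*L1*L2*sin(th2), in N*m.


h = m2*L1*L2*sin(th2) = 7.04*1.33*0.12*sin(169 deg) = 0.214390
C1 = -h*(2*1.27*2.03 + 2.03^2) = -0.214390*9.2771 = -1.9889

-1.9889 N*m


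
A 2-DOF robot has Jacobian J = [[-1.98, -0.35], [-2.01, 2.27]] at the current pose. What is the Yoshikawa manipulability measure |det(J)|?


det(J) = -1.98*2.27 - (-0.35)*(-2.01) = -5.1981
|det(J)| = 5.1981

5.1981


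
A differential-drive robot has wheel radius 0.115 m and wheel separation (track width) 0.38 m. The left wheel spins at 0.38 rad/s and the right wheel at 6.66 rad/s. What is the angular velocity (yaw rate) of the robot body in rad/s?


omega = r*(wR - wL)/L = 0.115*(6.66 - (0.38))/0.38 = 1.9005

1.9005 rad/s


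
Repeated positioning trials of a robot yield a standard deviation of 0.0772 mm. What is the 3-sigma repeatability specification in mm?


repeatability = 3*sigma = 3*0.0772 = 0.2316

0.2316 mm


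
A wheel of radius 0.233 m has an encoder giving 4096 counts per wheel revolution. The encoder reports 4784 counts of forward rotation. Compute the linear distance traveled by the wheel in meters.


revs = 4784/4096 = 1.167969
d = revs * 2*pi*r = 1.167969 * 2*pi*0.233 = 1.7099

1.7099 m


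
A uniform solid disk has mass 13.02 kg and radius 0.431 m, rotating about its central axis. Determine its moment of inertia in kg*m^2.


I = (1/2)*m*R^2 = 0.5*13.02*0.431^2 = 1.2093

1.2093 kg*m^2


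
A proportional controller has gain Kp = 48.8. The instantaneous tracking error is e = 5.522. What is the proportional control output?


u_P = Kp * e = 48.8 * 5.522 = 269.4736

269.4736


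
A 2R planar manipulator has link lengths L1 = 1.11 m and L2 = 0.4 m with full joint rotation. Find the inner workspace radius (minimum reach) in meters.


r_min = |L1 - L2| = |1.11 - 0.4| = 0.7100

0.7100 m


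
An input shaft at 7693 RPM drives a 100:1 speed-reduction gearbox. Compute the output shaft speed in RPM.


omega_out = omega_in / N = 7693 / 100 = 76.9300

76.9300 RPM


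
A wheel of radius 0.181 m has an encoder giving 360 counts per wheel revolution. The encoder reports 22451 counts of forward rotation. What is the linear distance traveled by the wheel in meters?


revs = 22451/360 = 62.363889
d = revs * 2*pi*r = 62.363889 * 2*pi*0.181 = 70.9237

70.9237 m


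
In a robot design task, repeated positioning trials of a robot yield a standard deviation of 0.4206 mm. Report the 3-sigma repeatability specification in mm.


repeatability = 3*sigma = 3*0.4206 = 1.2618

1.2618 mm
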